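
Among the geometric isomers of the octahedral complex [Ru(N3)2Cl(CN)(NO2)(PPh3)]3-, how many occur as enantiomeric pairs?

An octahedron has six vertices in three trans pairs; every non-trans pair is cis.
Exhaustive case analysis gives 9 geometric isomers.
Of these, 6 lack any improper symmetry element and so occur as enantiomeric pairs, giving 9 + 6 = 15 stereoisomers in total.

6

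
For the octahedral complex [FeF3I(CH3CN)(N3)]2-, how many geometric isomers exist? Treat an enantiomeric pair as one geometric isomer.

The distinct arrangements are (4 in all): F mer (3 arrangements); F fac (chiral).

4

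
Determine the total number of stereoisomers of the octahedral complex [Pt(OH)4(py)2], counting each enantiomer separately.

The six octahedral sites form three mutually perpendicular trans pairs.
There are 2 geometric isomers: py trans; py cis.
Each arrangement has an internal mirror plane or centre of symmetry, so none is chiral.

2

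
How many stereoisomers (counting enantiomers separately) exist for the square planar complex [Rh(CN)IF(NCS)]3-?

3

A square has two trans pairs of vertices; adjacent vertices are cis.
There are 3 geometric isomers: (CN/I trans, F/NCS trans); (CN/NCS trans, F/I trans); (CN/F trans, I/NCS trans).
Each arrangement has an internal mirror plane or centre of symmetry, so none is chiral.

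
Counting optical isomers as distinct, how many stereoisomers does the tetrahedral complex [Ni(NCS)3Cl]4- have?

In a tetrahedral complex all four positions are equivalent and every pair of ligands is adjacent — there is no cis/trans distinction.
Only one geometric arrangement is possible.

1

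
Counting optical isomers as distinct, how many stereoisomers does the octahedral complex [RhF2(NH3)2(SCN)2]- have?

The six octahedral sites form three mutually perpendicular trans pairs.
The distinct arrangements are (5 in all): F trans, NH3 trans, SCN trans; F trans, NH3 cis, SCN cis; F cis, NH3 cis, SCN trans; F cis, NH3 cis, SCN cis (chiral); F cis, NH3 trans, SCN cis.
One of these lacks any improper symmetry element and so occurs as an enantiomeric pair, giving 5 + 1 = 6 stereoisomers in total.

6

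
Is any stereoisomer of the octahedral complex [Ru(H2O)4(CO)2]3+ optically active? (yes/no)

no

The six octahedral sites form three mutually perpendicular trans pairs.
There are 2 geometric isomers: CO trans; CO cis.
Each arrangement has an internal mirror plane or centre of symmetry, so none is chiral.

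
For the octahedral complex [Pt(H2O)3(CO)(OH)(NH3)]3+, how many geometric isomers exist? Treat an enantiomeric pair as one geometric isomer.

4

In an octahedral complex each vertex has one trans partner and four cis neighbours.
Systematic placement gives 4 geometric isomers: H2O mer (3 arrangements); H2O fac (chiral).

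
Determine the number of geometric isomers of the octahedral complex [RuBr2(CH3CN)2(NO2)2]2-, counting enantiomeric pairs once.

In an octahedral complex each vertex has one trans partner and four cis neighbours.
Systematic placement gives 5 geometric isomers: Br trans, CH3CN trans, NO2 trans; Br trans, CH3CN cis, NO2 cis; Br cis, CH3CN cis, NO2 trans; Br cis, CH3CN cis, NO2 cis (chiral); Br cis, CH3CN trans, NO2 cis.

5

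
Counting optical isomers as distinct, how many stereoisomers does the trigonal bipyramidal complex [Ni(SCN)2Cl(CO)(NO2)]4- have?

10

Placing the ligands in turn and identifying arrangements related by rotation or reflection leaves 7 distinct geometric isomers.
Of these, 3 lack any improper symmetry element and so occur as enantiomeric pairs, giving 7 + 3 = 10 stereoisomers in total.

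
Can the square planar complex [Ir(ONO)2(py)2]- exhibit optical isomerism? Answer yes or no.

no

The distinct arrangements are (2 in all): ONO cis; ONO trans.
Each arrangement has an internal mirror plane or centre of symmetry, so none is chiral.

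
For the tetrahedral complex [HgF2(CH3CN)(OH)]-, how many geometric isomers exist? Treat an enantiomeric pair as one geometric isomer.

1

Only one geometric arrangement is possible.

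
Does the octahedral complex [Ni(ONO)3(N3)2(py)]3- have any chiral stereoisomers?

The six octahedral sites form three mutually perpendicular trans pairs.
The distinct arrangements are (3 in all): ONO mer, N3 trans; ONO fac, N3 cis; ONO mer, N3 cis.
Each arrangement has an internal mirror plane or centre of symmetry, so none is chiral.

no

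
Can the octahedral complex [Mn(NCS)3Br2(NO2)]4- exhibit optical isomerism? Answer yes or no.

An octahedron has six vertices in three trans pairs; every non-trans pair is cis.
There are 3 geometric isomers: NCS mer, Br trans; NCS fac, Br cis; NCS mer, Br cis.
Each arrangement has an internal mirror plane or centre of symmetry, so none is chiral.

no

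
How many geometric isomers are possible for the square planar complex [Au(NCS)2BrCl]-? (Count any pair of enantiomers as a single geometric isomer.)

Systematic placement gives 2 geometric isomers: NCS cis; NCS trans.

2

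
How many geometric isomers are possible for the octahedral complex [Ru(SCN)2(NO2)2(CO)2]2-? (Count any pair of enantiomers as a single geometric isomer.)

5

In an octahedral complex each vertex has one trans partner and four cis neighbours.
Systematic placement gives 5 geometric isomers: SCN trans, NO2 trans, CO trans; SCN cis, NO2 cis, CO trans; SCN trans, NO2 cis, CO cis; SCN cis, NO2 cis, CO cis (chiral); SCN cis, NO2 trans, CO cis.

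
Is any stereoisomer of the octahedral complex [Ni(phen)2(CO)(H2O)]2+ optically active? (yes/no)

Each phen is bidentate and must span two cis positions.
Working through the distinct placements yields 2 geometric isomers: CO and H2O mutually trans; CO and H2O mutually cis (chiral).
One of these lacks any improper symmetry element and so occurs as an enantiomeric pair, giving 2 + 1 = 3 stereoisomers in total.

yes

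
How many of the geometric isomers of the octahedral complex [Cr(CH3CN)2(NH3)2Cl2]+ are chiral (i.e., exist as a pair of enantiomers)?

1

The six octahedral sites form three mutually perpendicular trans pairs.
Working through the distinct placements yields 5 geometric isomers: CH3CN trans, NH3 trans, Cl trans; CH3CN trans, NH3 cis, Cl cis; CH3CN cis, NH3 trans, Cl cis; CH3CN cis, NH3 cis, Cl cis (chiral); CH3CN cis, NH3 cis, Cl trans.
One of these lacks any improper symmetry element and so occurs as an enantiomeric pair, giving 5 + 1 = 6 stereoisomers in total.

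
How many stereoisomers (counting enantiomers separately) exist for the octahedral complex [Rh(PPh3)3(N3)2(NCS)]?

In an octahedral complex each vertex has one trans partner and four cis neighbours.
Working through the distinct placements yields 3 geometric isomers: PPh3 mer, N3 trans; PPh3 mer, N3 cis; PPh3 fac, N3 cis.
Each arrangement has an internal mirror plane or centre of symmetry, so none is chiral.

3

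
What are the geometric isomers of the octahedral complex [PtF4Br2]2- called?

In an octahedral complex each vertex has one trans partner and four cis neighbours.
The distinct arrangements are (2 in all): Br trans; Br cis.

cis and trans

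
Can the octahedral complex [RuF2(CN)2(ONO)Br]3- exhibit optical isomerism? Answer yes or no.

The distinct arrangements are (6 in all): F cis, CN cis (3 arrangements, 2 chiral); F trans, CN cis; F cis, CN trans; F trans, CN trans.
Of these, 2 lack any improper symmetry element and so occur as enantiomeric pairs, giving 6 + 2 = 8 stereoisomers in total.

yes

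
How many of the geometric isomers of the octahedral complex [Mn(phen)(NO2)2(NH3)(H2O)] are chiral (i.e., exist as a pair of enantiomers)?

An octahedron has six vertices in three trans pairs; every non-trans pair is cis.
Each phen is bidentate and must span two cis positions.
The distinct arrangements are (4 in all): NO2 cis (3 arrangements, 2 chiral); NO2 trans.
Of these, 2 lack any improper symmetry element and so occur as enantiomeric pairs, giving 4 + 2 = 6 stereoisomers in total.

2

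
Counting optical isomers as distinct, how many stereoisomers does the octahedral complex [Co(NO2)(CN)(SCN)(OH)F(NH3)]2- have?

In an octahedral complex each vertex has one trans partner and four cis neighbours.
Placing the ligands in turn and identifying arrangements related by rotation or reflection leaves 15 distinct geometric isomers.
Of these, 15 lack any improper symmetry element and so occur as enantiomeric pairs, giving 15 + 15 = 30 stereoisomers in total.

30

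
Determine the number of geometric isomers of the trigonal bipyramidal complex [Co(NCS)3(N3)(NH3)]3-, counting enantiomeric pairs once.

In a trigonal bipyramid the two axial positions differ from the three equatorial ones.
Working through the distinct placements yields 4 geometric isomers: N3 axial, NH3 equatorial; N3 axial, NH3 axial; N3 equatorial, NH3 equatorial; N3 equatorial, NH3 axial.

4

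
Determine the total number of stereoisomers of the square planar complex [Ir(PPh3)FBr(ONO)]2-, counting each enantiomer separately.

In a square planar complex each vertex has one trans partner and two cis neighbours.
There are 3 geometric isomers: (Br/ONO trans, F/PPh3 trans); (Br/PPh3 trans, F/ONO trans); (Br/F trans, ONO/PPh3 trans).
Each arrangement has an internal mirror plane or centre of symmetry, so none is chiral.

3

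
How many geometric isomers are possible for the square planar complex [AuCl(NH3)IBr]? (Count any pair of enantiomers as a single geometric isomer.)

The distinct arrangements are (3 in all): (Br/I trans, Cl/NH3 trans); (Br/NH3 trans, Cl/I trans); (Br/Cl trans, I/NH3 trans).

3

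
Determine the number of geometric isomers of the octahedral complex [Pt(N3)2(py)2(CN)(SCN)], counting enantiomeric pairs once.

6

An octahedron has six vertices in three trans pairs; every non-trans pair is cis.
There are 6 geometric isomers: N3 cis, py trans; N3 cis, py cis (3 arrangements, 2 chiral); N3 trans, py trans; N3 trans, py cis.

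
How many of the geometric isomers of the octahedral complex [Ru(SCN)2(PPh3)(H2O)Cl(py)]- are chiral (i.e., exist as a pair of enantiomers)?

In an octahedral complex each vertex has one trans partner and four cis neighbours.
Placing the ligands in turn and identifying arrangements related by rotation or reflection leaves 9 distinct geometric isomers.
Of these, 6 lack any improper symmetry element and so occur as enantiomeric pairs, giving 9 + 6 = 15 stereoisomers in total.

6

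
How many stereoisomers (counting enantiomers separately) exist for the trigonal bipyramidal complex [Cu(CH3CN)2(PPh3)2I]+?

A trigonal bipyramid has two axial and three equatorial sites, which are chemically inequivalent.
Systematic enumeration (placing each ligand type in turn and discarding arrangements equivalent by rotation or reflection) gives 5 geometric isomers.
One of these lacks any improper symmetry element and so occurs as an enantiomeric pair, giving 5 + 1 = 6 stereoisomers in total.

6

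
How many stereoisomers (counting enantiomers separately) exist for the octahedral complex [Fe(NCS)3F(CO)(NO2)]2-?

5

The six octahedral sites form three mutually perpendicular trans pairs.
The distinct arrangements are (4 in all): NCS mer (3 arrangements); NCS fac (chiral).
One of these lacks any improper symmetry element and so occurs as an enantiomeric pair, giving 4 + 1 = 5 stereoisomers in total.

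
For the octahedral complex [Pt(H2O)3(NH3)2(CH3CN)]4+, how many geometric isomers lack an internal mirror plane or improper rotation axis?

The six octahedral sites form three mutually perpendicular trans pairs.
There are 3 geometric isomers: H2O mer, NH3 trans; H2O fac, NH3 cis; H2O mer, NH3 cis.
Each arrangement has an internal mirror plane or centre of symmetry, so none is chiral.

0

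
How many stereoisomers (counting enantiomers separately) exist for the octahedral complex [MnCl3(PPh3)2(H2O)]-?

3

In an octahedral complex each vertex has one trans partner and four cis neighbours.
Systematic placement gives 3 geometric isomers: Cl mer, PPh3 trans; Cl mer, PPh3 cis; Cl fac, PPh3 cis.
Each arrangement has an internal mirror plane or centre of symmetry, so none is chiral.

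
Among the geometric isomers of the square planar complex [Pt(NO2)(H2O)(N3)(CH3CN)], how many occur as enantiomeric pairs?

0

In a square planar complex each vertex has one trans partner and two cis neighbours.
Systematic placement gives 3 geometric isomers: (CH3CN/N3 trans, H2O/NO2 trans); (CH3CN/NO2 trans, H2O/N3 trans); (CH3CN/H2O trans, N3/NO2 trans).
Each arrangement has an internal mirror plane or centre of symmetry, so none is chiral.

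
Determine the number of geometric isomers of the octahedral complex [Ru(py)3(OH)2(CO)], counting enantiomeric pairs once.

3

There are 3 geometric isomers: py mer, OH cis; py mer, OH trans; py fac, OH cis.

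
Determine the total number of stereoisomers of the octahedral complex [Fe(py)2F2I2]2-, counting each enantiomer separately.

6

The six octahedral sites form three mutually perpendicular trans pairs.
There are 5 geometric isomers: py trans, F trans, I trans; py cis, F trans, I cis; py trans, F cis, I cis; py cis, F cis, I cis (chiral); py cis, F cis, I trans.
One of these lacks any improper symmetry element and so occurs as an enantiomeric pair, giving 5 + 1 = 6 stereoisomers in total.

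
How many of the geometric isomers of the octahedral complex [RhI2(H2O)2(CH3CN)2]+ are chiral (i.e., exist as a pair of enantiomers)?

An octahedron has six vertices in three trans pairs; every non-trans pair is cis.
The distinct arrangements are (5 in all): I trans, H2O trans, CH3CN trans; I cis, H2O cis, CH3CN trans; I trans, H2O cis, CH3CN cis; I cis, H2O cis, CH3CN cis (chiral); I cis, H2O trans, CH3CN cis.
One of these lacks any improper symmetry element and so occurs as an enantiomeric pair, giving 5 + 1 = 6 stereoisomers in total.

1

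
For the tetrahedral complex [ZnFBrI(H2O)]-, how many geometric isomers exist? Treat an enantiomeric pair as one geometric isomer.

All four vertices of a tetrahedron are equivalent and mutually adjacent, so cis/trans isomerism cannot arise.
Only one geometric arrangement is possible; it has no improper symmetry element, so it exists as a pair of enantiomers (2 stereoisomers).

1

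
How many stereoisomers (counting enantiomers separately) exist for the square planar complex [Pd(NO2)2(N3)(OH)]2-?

A square has two trans pairs of vertices; adjacent vertices are cis.
There are 2 geometric isomers: NO2 cis; NO2 trans.
Each arrangement has an internal mirror plane or centre of symmetry, so none is chiral.

2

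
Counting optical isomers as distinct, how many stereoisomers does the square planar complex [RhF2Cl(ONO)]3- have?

The distinct arrangements are (2 in all): F cis; F trans.
Each arrangement has an internal mirror plane or centre of symmetry, so none is chiral.

2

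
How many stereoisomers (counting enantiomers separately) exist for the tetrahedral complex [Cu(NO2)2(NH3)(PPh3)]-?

1

All four vertices of a tetrahedron are equivalent and mutually adjacent, so cis/trans isomerism cannot arise.
Only one geometric arrangement is possible.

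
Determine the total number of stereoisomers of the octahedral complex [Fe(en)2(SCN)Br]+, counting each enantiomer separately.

3

An octahedron has six vertices in three trans pairs; every non-trans pair is cis.
Each en is bidentate and must span two cis positions.
The distinct arrangements are (2 in all): SCN and Br mutually trans; SCN and Br mutually cis (chiral).
One of these lacks any improper symmetry element and so occurs as an enantiomeric pair, giving 2 + 1 = 3 stereoisomers in total.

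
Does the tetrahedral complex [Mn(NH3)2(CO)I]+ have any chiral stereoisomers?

In a tetrahedral complex all four positions are equivalent and every pair of ligands is adjacent — there is no cis/trans distinction.
Only one geometric arrangement is possible.

no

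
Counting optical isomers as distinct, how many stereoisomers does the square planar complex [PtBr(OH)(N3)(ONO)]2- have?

There are 3 geometric isomers: (Br/OH trans, N3/ONO trans); (Br/ONO trans, N3/OH trans); (Br/N3 trans, OH/ONO trans).
Each arrangement has an internal mirror plane or centre of symmetry, so none is chiral.

3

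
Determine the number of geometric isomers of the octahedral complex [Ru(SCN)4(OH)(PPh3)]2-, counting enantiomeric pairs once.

An octahedron has six vertices in three trans pairs; every non-trans pair is cis.
The distinct arrangements are (2 in all): OH and PPh3 mutually trans; OH and PPh3 mutually cis.

2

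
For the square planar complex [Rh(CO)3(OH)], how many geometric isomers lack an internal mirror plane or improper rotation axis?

0

Only one geometric arrangement is possible.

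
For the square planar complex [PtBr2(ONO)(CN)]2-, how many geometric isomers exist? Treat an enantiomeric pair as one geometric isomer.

2

There are 2 geometric isomers: Br cis; Br trans.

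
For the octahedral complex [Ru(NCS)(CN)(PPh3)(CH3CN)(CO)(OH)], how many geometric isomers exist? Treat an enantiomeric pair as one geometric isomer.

15

Systematic enumeration (placing each ligand type in turn and discarding arrangements equivalent by rotation or reflection) gives 15 geometric isomers.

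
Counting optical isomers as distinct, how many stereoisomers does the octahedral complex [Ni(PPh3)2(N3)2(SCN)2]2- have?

The six octahedral sites form three mutually perpendicular trans pairs.
Working through the distinct placements yields 5 geometric isomers: PPh3 trans, N3 trans, SCN trans; PPh3 cis, N3 trans, SCN cis; PPh3 cis, N3 cis, SCN trans; PPh3 cis, N3 cis, SCN cis (chiral); PPh3 trans, N3 cis, SCN cis.
One of these lacks any improper symmetry element and so occurs as an enantiomeric pair, giving 5 + 1 = 6 stereoisomers in total.

6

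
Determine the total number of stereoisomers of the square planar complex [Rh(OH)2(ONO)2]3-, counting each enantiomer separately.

2

Working through the distinct placements yields 2 geometric isomers: OH cis; OH trans.
Each arrangement has an internal mirror plane or centre of symmetry, so none is chiral.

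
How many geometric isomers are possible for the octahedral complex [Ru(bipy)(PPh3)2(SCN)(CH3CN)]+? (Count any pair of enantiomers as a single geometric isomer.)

4

The six octahedral sites form three mutually perpendicular trans pairs.
Each bipy is bidentate and must span two cis positions.
Working through the distinct placements yields 4 geometric isomers: PPh3 cis (3 arrangements, 2 chiral); PPh3 trans.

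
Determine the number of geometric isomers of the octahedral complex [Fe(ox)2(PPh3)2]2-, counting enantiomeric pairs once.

An octahedron has six vertices in three trans pairs; every non-trans pair is cis.
Each ox is bidentate and must span two cis positions.
Systematic placement gives 2 geometric isomers: PPh3 trans; PPh3 cis (chiral).

2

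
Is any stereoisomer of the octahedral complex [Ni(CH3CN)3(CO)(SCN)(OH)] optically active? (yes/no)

yes

An octahedron has six vertices in three trans pairs; every non-trans pair is cis.
Systematic placement gives 4 geometric isomers: CH3CN mer (3 arrangements); CH3CN fac (chiral).
One of these lacks any improper symmetry element and so occurs as an enantiomeric pair, giving 4 + 1 = 5 stereoisomers in total.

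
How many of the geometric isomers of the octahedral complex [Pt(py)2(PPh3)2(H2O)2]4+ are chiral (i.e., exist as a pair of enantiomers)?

Working through the distinct placements yields 5 geometric isomers: py trans, PPh3 trans, H2O trans; py cis, PPh3 cis, H2O trans; py trans, PPh3 cis, H2O cis; py cis, PPh3 cis, H2O cis (chiral); py cis, PPh3 trans, H2O cis.
One of these lacks any improper symmetry element and so occurs as an enantiomeric pair, giving 5 + 1 = 6 stereoisomers in total.

1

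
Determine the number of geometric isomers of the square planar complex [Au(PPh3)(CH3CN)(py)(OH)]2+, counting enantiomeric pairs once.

3

A square has two trans pairs of vertices; adjacent vertices are cis.
The distinct arrangements are (3 in all): (CH3CN/PPh3 trans, OH/py trans); (CH3CN/py trans, OH/PPh3 trans); (CH3CN/OH trans, PPh3/py trans).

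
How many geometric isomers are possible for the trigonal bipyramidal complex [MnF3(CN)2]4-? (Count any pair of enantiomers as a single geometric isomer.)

3

In a trigonal bipyramid the two axial positions differ from the three equatorial ones.
Working through the distinct placements yields 3 geometric isomers: CN both axial; CN one axial, one equatorial; CN both equatorial.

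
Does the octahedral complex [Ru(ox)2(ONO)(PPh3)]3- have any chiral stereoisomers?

The six octahedral sites form three mutually perpendicular trans pairs.
Each ox is bidentate and must span two cis positions.
Systematic placement gives 2 geometric isomers: ONO and PPh3 mutually trans; ONO and PPh3 mutually cis (chiral).
One of these lacks any improper symmetry element and so occurs as an enantiomeric pair, giving 2 + 1 = 3 stereoisomers in total.

yes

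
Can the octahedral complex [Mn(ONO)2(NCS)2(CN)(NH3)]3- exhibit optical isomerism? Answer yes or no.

An octahedron has six vertices in three trans pairs; every non-trans pair is cis.
The distinct arrangements are (6 in all): ONO trans, NCS cis; ONO cis, NCS cis (3 arrangements, 2 chiral); ONO trans, NCS trans; ONO cis, NCS trans.
Of these, 2 lack any improper symmetry element and so occur as enantiomeric pairs, giving 6 + 2 = 8 stereoisomers in total.

yes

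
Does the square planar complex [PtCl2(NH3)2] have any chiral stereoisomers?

no

The distinct arrangements are (2 in all): Cl cis; Cl trans.
Each arrangement has an internal mirror plane or centre of symmetry, so none is chiral.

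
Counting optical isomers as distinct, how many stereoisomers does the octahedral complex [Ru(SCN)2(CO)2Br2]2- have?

The six octahedral sites form three mutually perpendicular trans pairs.
The distinct arrangements are (5 in all): SCN trans, CO trans, Br trans; SCN cis, CO cis, Br trans; SCN trans, CO cis, Br cis; SCN cis, CO cis, Br cis (chiral); SCN cis, CO trans, Br cis.
One of these lacks any improper symmetry element and so occurs as an enantiomeric pair, giving 5 + 1 = 6 stereoisomers in total.

6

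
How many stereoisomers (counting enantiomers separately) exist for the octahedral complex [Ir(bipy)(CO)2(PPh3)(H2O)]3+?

6

Each bipy is bidentate and must span two cis positions.
The distinct arrangements are (4 in all): CO trans; CO cis (3 arrangements, 2 chiral).
Of these, 2 lack any improper symmetry element and so occur as enantiomeric pairs, giving 4 + 2 = 6 stereoisomers in total.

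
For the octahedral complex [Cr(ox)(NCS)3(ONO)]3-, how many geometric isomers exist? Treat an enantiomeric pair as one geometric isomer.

2

The six octahedral sites form three mutually perpendicular trans pairs.
Each ox is bidentate and must span two cis positions.
The distinct arrangements are (2 in all): NCS mer; NCS fac.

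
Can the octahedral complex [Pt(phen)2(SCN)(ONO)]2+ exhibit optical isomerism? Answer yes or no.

Each phen is bidentate and must span two cis positions.
The distinct arrangements are (2 in all): SCN and ONO mutually trans; SCN and ONO mutually cis (chiral).
One of these lacks any improper symmetry element and so occurs as an enantiomeric pair, giving 2 + 1 = 3 stereoisomers in total.

yes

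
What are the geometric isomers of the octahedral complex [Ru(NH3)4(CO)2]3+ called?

cis and trans

In an octahedral complex each vertex has one trans partner and four cis neighbours.
The distinct arrangements are (2 in all): CO trans; CO cis.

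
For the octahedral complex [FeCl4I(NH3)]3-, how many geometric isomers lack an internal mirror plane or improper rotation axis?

In an octahedral complex each vertex has one trans partner and four cis neighbours.
The distinct arrangements are (2 in all): I and NH3 mutually trans; I and NH3 mutually cis.
Each arrangement has an internal mirror plane or centre of symmetry, so none is chiral.

0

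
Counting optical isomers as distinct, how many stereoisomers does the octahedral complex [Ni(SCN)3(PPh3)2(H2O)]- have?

The six octahedral sites form three mutually perpendicular trans pairs.
Systematic placement gives 3 geometric isomers: SCN mer, PPh3 cis; SCN mer, PPh3 trans; SCN fac, PPh3 cis.
Each arrangement has an internal mirror plane or centre of symmetry, so none is chiral.

3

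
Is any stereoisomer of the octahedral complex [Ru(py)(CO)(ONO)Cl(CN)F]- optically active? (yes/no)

yes

The six octahedral sites form three mutually perpendicular trans pairs.
Systematic enumeration (placing each ligand type in turn and discarding arrangements equivalent by rotation or reflection) gives 15 geometric isomers.
Of these, 15 lack any improper symmetry element and so occur as enantiomeric pairs, giving 15 + 15 = 30 stereoisomers in total.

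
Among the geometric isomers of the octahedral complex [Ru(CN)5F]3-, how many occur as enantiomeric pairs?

In an octahedral complex each vertex has one trans partner and four cis neighbours.
Only one geometric arrangement is possible.

0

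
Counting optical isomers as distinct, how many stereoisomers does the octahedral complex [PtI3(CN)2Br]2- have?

3

There are 3 geometric isomers: I mer, CN cis; I mer, CN trans; I fac, CN cis.
Each arrangement has an internal mirror plane or centre of symmetry, so none is chiral.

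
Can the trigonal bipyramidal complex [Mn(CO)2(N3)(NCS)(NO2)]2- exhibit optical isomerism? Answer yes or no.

yes

Systematic enumeration (placing each ligand type in turn and discarding arrangements equivalent by rotation or reflection) gives 7 geometric isomers.
Of these, 3 lack any improper symmetry element and so occur as enantiomeric pairs, giving 7 + 3 = 10 stereoisomers in total.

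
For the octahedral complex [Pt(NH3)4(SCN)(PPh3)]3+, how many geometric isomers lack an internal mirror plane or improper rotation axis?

In an octahedral complex each vertex has one trans partner and four cis neighbours.
There are 2 geometric isomers: SCN and PPh3 mutually trans; SCN and PPh3 mutually cis.
Each arrangement has an internal mirror plane or centre of symmetry, so none is chiral.

0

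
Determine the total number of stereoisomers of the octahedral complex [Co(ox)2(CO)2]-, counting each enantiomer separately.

3

The six octahedral sites form three mutually perpendicular trans pairs.
Each ox is bidentate and must span two cis positions.
Working through the distinct placements yields 2 geometric isomers: CO trans; CO cis (chiral).
One of these lacks any improper symmetry element and so occurs as an enantiomeric pair, giving 2 + 1 = 3 stereoisomers in total.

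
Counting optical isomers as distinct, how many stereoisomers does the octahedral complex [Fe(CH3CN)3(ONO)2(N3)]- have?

3

Working through the distinct placements yields 3 geometric isomers: CH3CN mer, ONO trans; CH3CN mer, ONO cis; CH3CN fac, ONO cis.
Each arrangement has an internal mirror plane or centre of symmetry, so none is chiral.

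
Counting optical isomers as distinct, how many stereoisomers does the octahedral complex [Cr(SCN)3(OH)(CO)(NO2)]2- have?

Systematic placement gives 4 geometric isomers: SCN mer (3 arrangements); SCN fac (chiral).
One of these lacks any improper symmetry element and so occurs as an enantiomeric pair, giving 4 + 1 = 5 stereoisomers in total.

5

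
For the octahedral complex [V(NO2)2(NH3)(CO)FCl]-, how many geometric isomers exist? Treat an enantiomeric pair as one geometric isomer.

9

An octahedron has six vertices in three trans pairs; every non-trans pair is cis.
Systematic enumeration (placing each ligand type in turn and discarding arrangements equivalent by rotation or reflection) gives 9 geometric isomers.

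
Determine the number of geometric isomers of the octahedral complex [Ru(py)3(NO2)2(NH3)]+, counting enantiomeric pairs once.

3

There are 3 geometric isomers: py mer, NO2 cis; py mer, NO2 trans; py fac, NO2 cis.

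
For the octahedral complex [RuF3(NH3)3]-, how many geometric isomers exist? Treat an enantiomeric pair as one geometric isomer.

The six octahedral sites form three mutually perpendicular trans pairs.
The distinct arrangements are (2 in all): F mer; F fac.

2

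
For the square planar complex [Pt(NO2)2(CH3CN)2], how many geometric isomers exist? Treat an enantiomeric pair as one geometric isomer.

There are 2 geometric isomers: NO2 cis; NO2 trans.

2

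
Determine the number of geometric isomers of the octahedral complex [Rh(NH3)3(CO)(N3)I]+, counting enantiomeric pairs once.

4

The six octahedral sites form three mutually perpendicular trans pairs.
Working through the distinct placements yields 4 geometric isomers: NH3 mer (3 arrangements); NH3 fac (chiral).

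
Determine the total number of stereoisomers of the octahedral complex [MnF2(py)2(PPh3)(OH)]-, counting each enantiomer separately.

An octahedron has six vertices in three trans pairs; every non-trans pair is cis.
Working through the distinct placements yields 6 geometric isomers: F trans, py trans; F trans, py cis; F cis, py trans; F cis, py cis (3 arrangements, 2 chiral).
Of these, 2 lack any improper symmetry element and so occur as enantiomeric pairs, giving 6 + 2 = 8 stereoisomers in total.

8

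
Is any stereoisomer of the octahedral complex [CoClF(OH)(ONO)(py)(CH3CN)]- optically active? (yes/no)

In an octahedral complex each vertex has one trans partner and four cis neighbours.
Exhaustive case analysis gives 15 geometric isomers.
Of these, 15 lack any improper symmetry element and so occur as enantiomeric pairs, giving 15 + 15 = 30 stereoisomers in total.

yes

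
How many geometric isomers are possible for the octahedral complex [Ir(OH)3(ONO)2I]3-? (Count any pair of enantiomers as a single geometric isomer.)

3

In an octahedral complex each vertex has one trans partner and four cis neighbours.
The distinct arrangements are (3 in all): OH mer, ONO trans; OH fac, ONO cis; OH mer, ONO cis.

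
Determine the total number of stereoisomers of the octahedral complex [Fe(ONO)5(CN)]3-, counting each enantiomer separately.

1

An octahedron has six vertices in three trans pairs; every non-trans pair is cis.
Only one geometric arrangement is possible.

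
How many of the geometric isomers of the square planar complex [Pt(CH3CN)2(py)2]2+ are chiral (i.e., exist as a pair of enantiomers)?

0

In a square planar complex each vertex has one trans partner and two cis neighbours.
There are 2 geometric isomers: CH3CN cis; CH3CN trans.
Each arrangement has an internal mirror plane or centre of symmetry, so none is chiral.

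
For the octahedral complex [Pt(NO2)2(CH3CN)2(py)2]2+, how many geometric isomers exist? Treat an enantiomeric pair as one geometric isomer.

Systematic placement gives 5 geometric isomers: NO2 trans, CH3CN trans, py trans; NO2 cis, CH3CN trans, py cis; NO2 cis, CH3CN cis, py trans; NO2 cis, CH3CN cis, py cis (chiral); NO2 trans, CH3CN cis, py cis.

5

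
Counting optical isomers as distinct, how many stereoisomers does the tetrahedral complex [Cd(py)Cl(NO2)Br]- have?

2

Only one geometric arrangement is possible; it has no improper symmetry element, so it exists as a pair of enantiomers (2 stereoisomers).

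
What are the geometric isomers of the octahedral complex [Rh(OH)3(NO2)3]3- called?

There are 2 geometric isomers: OH mer; OH fac.

fac and mer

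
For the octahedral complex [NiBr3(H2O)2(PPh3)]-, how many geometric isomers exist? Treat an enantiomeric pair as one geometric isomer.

3

The six octahedral sites form three mutually perpendicular trans pairs.
Systematic placement gives 3 geometric isomers: Br mer, H2O cis; Br mer, H2O trans; Br fac, H2O cis.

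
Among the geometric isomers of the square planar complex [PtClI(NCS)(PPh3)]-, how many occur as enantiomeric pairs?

0

A square has two trans pairs of vertices; adjacent vertices are cis.
There are 3 geometric isomers: (Cl/NCS trans, I/PPh3 trans); (Cl/PPh3 trans, I/NCS trans); (Cl/I trans, NCS/PPh3 trans).
Each arrangement has an internal mirror plane or centre of symmetry, so none is chiral.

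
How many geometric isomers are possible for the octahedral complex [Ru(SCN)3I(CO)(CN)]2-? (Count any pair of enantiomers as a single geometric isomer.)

The distinct arrangements are (4 in all): SCN mer (3 arrangements); SCN fac (chiral).

4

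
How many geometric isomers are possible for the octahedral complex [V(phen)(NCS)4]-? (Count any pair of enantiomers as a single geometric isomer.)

An octahedron has six vertices in three trans pairs; every non-trans pair is cis.
Each phen is bidentate and must span two cis positions.
Only one geometric arrangement is possible.

1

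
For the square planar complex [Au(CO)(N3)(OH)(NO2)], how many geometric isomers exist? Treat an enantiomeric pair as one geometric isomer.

In a square planar complex each vertex has one trans partner and two cis neighbours.
The distinct arrangements are (3 in all): (CO/NO2 trans, N3/OH trans); (CO/OH trans, N3/NO2 trans); (CO/N3 trans, NO2/OH trans).

3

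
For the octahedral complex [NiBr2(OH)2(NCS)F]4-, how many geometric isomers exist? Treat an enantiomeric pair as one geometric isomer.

The distinct arrangements are (6 in all): Br trans, OH trans; Br trans, OH cis; Br cis, OH trans; Br cis, OH cis (3 arrangements, 2 chiral).

6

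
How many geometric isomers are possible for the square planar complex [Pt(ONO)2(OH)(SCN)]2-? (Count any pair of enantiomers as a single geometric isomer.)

In a square planar complex each vertex has one trans partner and two cis neighbours.
Systematic placement gives 2 geometric isomers: ONO cis; ONO trans.

2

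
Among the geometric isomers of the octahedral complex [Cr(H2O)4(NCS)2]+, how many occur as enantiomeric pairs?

0

The six octahedral sites form three mutually perpendicular trans pairs.
The distinct arrangements are (2 in all): NCS trans; NCS cis.
Each arrangement has an internal mirror plane or centre of symmetry, so none is chiral.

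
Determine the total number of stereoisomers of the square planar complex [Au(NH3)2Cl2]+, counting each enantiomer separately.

2

In a square planar complex each vertex has one trans partner and two cis neighbours.
Working through the distinct placements yields 2 geometric isomers: NH3 cis; NH3 trans.
Each arrangement has an internal mirror plane or centre of symmetry, so none is chiral.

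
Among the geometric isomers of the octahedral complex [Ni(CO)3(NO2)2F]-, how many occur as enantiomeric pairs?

0

The six octahedral sites form three mutually perpendicular trans pairs.
There are 3 geometric isomers: CO mer, NO2 trans; CO mer, NO2 cis; CO fac, NO2 cis.
Each arrangement has an internal mirror plane or centre of symmetry, so none is chiral.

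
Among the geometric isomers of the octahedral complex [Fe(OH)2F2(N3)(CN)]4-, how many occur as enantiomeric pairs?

2

In an octahedral complex each vertex has one trans partner and four cis neighbours.
Systematic placement gives 6 geometric isomers: OH trans, F cis; OH cis, F cis (3 arrangements, 2 chiral); OH trans, F trans; OH cis, F trans.
Of these, 2 lack any improper symmetry element and so occur as enantiomeric pairs, giving 6 + 2 = 8 stereoisomers in total.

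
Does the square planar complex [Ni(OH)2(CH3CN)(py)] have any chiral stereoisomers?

Systematic placement gives 2 geometric isomers: OH cis; OH trans.
Each arrangement has an internal mirror plane or centre of symmetry, so none is chiral.

no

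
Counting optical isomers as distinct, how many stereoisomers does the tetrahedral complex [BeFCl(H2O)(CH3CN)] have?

In a tetrahedral complex all four positions are equivalent and every pair of ligands is adjacent — there is no cis/trans distinction.
Only one geometric arrangement is possible; it has no improper symmetry element, so it exists as a pair of enantiomers (2 stereoisomers).

2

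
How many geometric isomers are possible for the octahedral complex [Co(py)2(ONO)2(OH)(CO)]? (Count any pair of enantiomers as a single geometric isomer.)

An octahedron has six vertices in three trans pairs; every non-trans pair is cis.
Working through the distinct placements yields 6 geometric isomers: py trans, ONO trans; py cis, ONO cis (3 arrangements, 2 chiral); py trans, ONO cis; py cis, ONO trans.

6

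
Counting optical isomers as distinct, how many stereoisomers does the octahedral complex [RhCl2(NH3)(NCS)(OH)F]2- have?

An octahedron has six vertices in three trans pairs; every non-trans pair is cis.
Exhaustive case analysis gives 9 geometric isomers.
Of these, 6 lack any improper symmetry element and so occur as enantiomeric pairs, giving 9 + 6 = 15 stereoisomers in total.

15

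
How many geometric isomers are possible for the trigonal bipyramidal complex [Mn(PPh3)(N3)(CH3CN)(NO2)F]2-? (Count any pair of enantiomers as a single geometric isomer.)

A trigonal bipyramid has two axial and three equatorial sites, which are chemically inequivalent.
Systematic enumeration (placing each ligand type in turn and discarding arrangements equivalent by rotation or reflection) gives 10 geometric isomers.

10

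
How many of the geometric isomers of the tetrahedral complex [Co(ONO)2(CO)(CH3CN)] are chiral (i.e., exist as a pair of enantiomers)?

All four vertices of a tetrahedron are equivalent and mutually adjacent, so cis/trans isomerism cannot arise.
Only one geometric arrangement is possible.

0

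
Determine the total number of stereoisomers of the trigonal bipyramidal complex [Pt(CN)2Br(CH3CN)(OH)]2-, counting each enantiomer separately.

A trigonal bipyramid has two axial and three equatorial sites, which are chemically inequivalent.
Exhaustive case analysis gives 7 geometric isomers.
Of these, 3 lack any improper symmetry element and so occur as enantiomeric pairs, giving 7 + 3 = 10 stereoisomers in total.

10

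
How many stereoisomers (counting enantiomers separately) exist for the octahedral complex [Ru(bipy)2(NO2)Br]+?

3

Each bipy is bidentate and must span two cis positions.
Working through the distinct placements yields 2 geometric isomers: NO2 and Br mutually trans; NO2 and Br mutually cis (chiral).
One of these lacks any improper symmetry element and so occurs as an enantiomeric pair, giving 2 + 1 = 3 stereoisomers in total.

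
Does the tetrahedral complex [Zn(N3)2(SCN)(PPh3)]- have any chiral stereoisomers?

no

All four vertices of a tetrahedron are equivalent and mutually adjacent, so cis/trans isomerism cannot arise.
Only one geometric arrangement is possible.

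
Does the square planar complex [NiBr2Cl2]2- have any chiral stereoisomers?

no

A square has two trans pairs of vertices; adjacent vertices are cis.
Working through the distinct placements yields 2 geometric isomers: Br cis; Br trans.
Each arrangement has an internal mirror plane or centre of symmetry, so none is chiral.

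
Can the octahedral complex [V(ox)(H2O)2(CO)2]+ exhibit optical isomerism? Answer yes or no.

Each ox is bidentate and must span two cis positions.
The distinct arrangements are (3 in all): H2O cis, CO trans; H2O cis, CO cis (chiral); H2O trans, CO cis.
One of these lacks any improper symmetry element and so occurs as an enantiomeric pair, giving 3 + 1 = 4 stereoisomers in total.

yes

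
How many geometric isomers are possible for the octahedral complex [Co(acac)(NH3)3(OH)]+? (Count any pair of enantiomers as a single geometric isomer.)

2

Each acac is bidentate and must span two cis positions.
There are 2 geometric isomers: NH3 mer; NH3 fac.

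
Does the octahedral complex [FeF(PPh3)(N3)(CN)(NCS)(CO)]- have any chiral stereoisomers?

In an octahedral complex each vertex has one trans partner and four cis neighbours.
Systematic enumeration (placing each ligand type in turn and discarding arrangements equivalent by rotation or reflection) gives 15 geometric isomers.
Of these, 15 lack any improper symmetry element and so occur as enantiomeric pairs, giving 15 + 15 = 30 stereoisomers in total.

yes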